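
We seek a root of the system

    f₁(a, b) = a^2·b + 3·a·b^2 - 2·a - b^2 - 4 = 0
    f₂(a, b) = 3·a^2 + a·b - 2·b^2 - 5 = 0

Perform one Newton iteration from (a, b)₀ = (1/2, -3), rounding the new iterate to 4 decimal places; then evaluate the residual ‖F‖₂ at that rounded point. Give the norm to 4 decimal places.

7.8879

At (1/2, -3): F = (-1.2500, -23.7500).
Jacobian J = [[2·a·b + 3·b^2 - 2, a^2 + 6·a·b - 2·b], [6·a + b, a - 4·b]].
At the point, J = [[22.0000, -2.7500], [0.0000, 12.5000]] (det J = 275.0000).
Solving J·Δ = −F gives Δ = (0.2943, 1.9000).
Then the next iterate is (a, b)₁ = (0.7943, -1.1000).
Re-evaluating at (0.7943, -1.1000): F = (-4.609295, -6.400993), so ‖F‖₂ = 7.8879.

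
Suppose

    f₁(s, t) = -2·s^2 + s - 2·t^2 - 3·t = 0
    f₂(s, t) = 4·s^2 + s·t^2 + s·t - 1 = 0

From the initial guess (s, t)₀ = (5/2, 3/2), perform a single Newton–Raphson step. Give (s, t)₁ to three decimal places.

(1.608, 0.281)

At (5/2, 3/2): F = (-19.000, 33.375).
Jacobian J = [[-4·s + 1, -4·t - 3], [8·s + t^2 + t, 2·s·t + s]].
At the point, J = [[-9.000, -9.000], [23.750, 10.000]] (det J = 123.750).
Solving J·Δ = −F gives Δ = (-0.892, -1.219).
Then the next iterate is (s, t)₁ = (1.608, 0.281).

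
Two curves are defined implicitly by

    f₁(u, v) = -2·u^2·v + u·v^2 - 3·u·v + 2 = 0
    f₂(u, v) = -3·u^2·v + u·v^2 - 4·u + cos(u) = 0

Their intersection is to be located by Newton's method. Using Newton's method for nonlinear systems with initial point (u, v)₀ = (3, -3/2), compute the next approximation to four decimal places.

At (3, -3/2): F = (49.2500, 34.260008).
Jacobian J = [[-4·u·v + v^2 - 3·v, -2·u^2 + 2·u·v - 3·u], [-6·u·v + v^2 - sin(u) - 4, -3·u^2 + 2·u·v]].
At the point, J = [[24.7500, -36.0000], [25.108880, -36.0000]] (det J = 12.919680).
Solving J·Δ = −F gives Δ = (41.7688, 30.0841).
Then the next iterate is (u, v)₁ = (44.7688, 28.5841).

(44.7688, 28.5841)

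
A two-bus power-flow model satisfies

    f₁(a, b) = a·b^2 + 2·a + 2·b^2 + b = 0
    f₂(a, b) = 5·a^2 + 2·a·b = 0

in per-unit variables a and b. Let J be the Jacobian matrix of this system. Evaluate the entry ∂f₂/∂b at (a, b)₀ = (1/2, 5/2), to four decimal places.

1.0000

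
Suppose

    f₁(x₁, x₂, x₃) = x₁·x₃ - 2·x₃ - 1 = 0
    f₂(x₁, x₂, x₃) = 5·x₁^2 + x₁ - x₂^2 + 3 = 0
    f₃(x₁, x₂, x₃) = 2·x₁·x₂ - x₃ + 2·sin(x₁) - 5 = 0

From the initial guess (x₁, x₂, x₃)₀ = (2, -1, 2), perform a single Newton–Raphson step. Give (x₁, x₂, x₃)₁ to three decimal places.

(2.500, -18.250, -77.598)

At (2, -1, 2): F = (-1.000, 24.000, -9.18141).
Jacobian J = [[x₃, 0, x₁ - 2], [10·x₁ + 1, -2·x₂, 0], [2·x₂ + 2·cos(x₁), 2·x₁, -1]].
At the point, J = [[2.000, 0.000, 0.000], [21.000, 2.000, 0.000], [-2.83229, 4.000, -1.000]] (det J = -4.000).
Solving J·Δ = −F gives Δ = (0.500, -17.250, -79.598).
Then the next iterate is (x₁, x₂, x₃)₁ = (2.500, -18.250, -77.598).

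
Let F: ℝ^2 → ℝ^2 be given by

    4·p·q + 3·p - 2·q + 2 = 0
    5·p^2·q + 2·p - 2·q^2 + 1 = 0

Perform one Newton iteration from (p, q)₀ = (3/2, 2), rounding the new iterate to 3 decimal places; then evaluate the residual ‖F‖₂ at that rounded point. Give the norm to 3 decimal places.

5.150

At (3/2, 2): F = (14.500, 18.500).
Jacobian J = [[4·q + 3, 4·p - 2], [10·p·q + 2, 5·p^2 - 4·q]].
At the point, J = [[11.000, 4.000], [32.000, 3.250]] (det J = -92.250).
Solving J·Δ = −F gives Δ = (-0.291, -2.824).
Then the next iterate is (p, q)₁ = (1.209, -0.824).
Re-evaluating at (1.209, -0.824): F = (3.29014, -3.96208), so ‖F‖₂ = 5.150.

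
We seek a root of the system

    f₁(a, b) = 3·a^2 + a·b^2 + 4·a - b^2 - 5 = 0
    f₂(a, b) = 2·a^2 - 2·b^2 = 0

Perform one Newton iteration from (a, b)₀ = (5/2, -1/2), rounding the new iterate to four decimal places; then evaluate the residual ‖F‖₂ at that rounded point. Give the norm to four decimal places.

5.6972

At (5/2, -1/2): F = (24.1250, 12.0000).
Jacobian J = [[6·a + b^2 + 4, 2·a·b - 2·b], [4·a, -4·b]].
At the point, J = [[19.2500, -1.5000], [10.0000, 2.0000]] (det J = 53.5000).
Solving J·Δ = −F gives Δ = (-1.2383, 0.1916).
Then the next iterate is (a, b)₁ = (1.2617, -0.3084).
Re-evaluating at (1.2617, -0.3084): F = (4.847351, 2.993553), so ‖F‖₂ = 5.6972.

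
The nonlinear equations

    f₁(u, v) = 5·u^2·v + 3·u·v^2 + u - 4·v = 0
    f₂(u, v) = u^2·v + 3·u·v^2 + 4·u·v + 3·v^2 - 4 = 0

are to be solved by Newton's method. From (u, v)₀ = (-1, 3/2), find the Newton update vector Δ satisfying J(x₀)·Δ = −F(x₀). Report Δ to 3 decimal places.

(0.494, -1.229)

At (-1, 3/2): F = (-6.250, -8.500).
Jacobian J = [[10·u·v + 3·v^2 + 1, 5·u^2 + 6·u·v - 4], [2·u·v + 3·v^2 + 4·v, u^2 + 6·u·v + 4·u + 6·v]].
At the point, J = [[-7.250, -8.000], [9.750, -3.000]] (det J = 99.750).
Solving J·Δ = −F gives Δ = (0.494, -1.229).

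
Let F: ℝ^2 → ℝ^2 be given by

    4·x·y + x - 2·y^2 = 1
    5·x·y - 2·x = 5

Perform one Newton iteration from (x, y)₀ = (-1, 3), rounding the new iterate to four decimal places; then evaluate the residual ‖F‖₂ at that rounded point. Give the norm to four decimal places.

9.6559

At (-1, 3): F = (-32.0000, -18.0000).
Jacobian J = [[4·y + 1, 4·x - 4·y], [5·y - 2, 5·x]].
At the point, J = [[13.0000, -16.0000], [13.0000, -5.0000]] (det J = 143.0000).
Solving J·Δ = −F gives Δ = (0.8951, -1.2727).
Then the next iterate is (x, y)₁ = (-0.1049, 1.7273).
Re-evaluating at (-0.1049, 1.7273): F = (-7.796806, -5.696169), so ‖F‖₂ = 9.6559.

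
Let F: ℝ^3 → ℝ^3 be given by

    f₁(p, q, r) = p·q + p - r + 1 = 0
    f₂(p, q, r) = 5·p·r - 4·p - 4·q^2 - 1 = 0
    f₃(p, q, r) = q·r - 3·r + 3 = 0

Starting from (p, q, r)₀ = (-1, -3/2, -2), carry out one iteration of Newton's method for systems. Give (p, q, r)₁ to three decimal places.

(-0.552, -0.403, 0.179)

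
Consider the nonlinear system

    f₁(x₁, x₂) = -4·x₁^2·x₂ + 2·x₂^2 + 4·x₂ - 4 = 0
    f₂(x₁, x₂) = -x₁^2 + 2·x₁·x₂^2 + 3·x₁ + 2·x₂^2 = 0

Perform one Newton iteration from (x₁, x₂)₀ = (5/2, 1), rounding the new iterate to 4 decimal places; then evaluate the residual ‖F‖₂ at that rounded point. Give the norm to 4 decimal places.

8.2479

At (5/2, 1): F = (-23.0000, 8.2500).
Jacobian J = [[-8·x₁·x₂, -4·x₁^2 + 4·x₂ + 4], [-2·x₁ + 2·x₂^2 + 3, 4·x₁·x₂ + 4·x₂]].
At the point, J = [[-20.0000, -17.0000], [0.0000, 14.0000]] (det J = -280.0000).
Solving J·Δ = −F gives Δ = (-0.6491, -0.5893).
Then the next iterate is (x₁, x₂)₁ = (1.8509, 0.4107).
Re-evaluating at (1.8509, 0.4107): F = (-7.647806, 3.088617), so ‖F‖₂ = 8.2479.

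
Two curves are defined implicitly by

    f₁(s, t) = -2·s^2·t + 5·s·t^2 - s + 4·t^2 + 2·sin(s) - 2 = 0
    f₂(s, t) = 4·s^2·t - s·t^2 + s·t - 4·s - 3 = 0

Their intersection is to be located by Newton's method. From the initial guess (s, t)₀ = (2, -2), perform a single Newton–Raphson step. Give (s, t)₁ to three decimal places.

(1.053, -1.415)

At (2, -2): F = (69.81859, -55.000).
Jacobian J = [[-4·s·t + 5·t^2 + 2·cos(s) - 1, -2·s^2 + 10·s·t + 8·t], [8·s·t - t^2 + t - 4, 4·s^2 - 2·s·t + s]].
At the point, J = [[34.16771, -64.000], [-42.000, 26.000]] (det J = -1799.63964).
Solving J·Δ = −F gives Δ = (-0.947, 0.585).
Then the next iterate is (s, t)₁ = (1.053, -1.415).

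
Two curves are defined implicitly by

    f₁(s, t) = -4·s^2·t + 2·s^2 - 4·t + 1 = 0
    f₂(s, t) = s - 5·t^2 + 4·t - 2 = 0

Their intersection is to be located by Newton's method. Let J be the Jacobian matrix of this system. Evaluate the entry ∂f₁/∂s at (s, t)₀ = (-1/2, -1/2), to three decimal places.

-4.000

∂f₁/∂s = -8·s·t + 4·s.
At (-1/2, -1/2) this is -4.000.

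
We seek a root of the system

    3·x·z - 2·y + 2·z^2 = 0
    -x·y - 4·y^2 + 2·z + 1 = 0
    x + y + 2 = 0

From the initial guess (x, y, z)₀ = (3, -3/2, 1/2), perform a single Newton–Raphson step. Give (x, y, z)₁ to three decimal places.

(-1.514, -0.486, 0.573)

At (3, -3/2, 1/2): F = (8.000, -2.500, 3.500).
Jacobian J = [[3·z, -2, 3·x + 4·z], [-y, -x - 8·y, 2], [1, 1, 0]].
At the point, J = [[1.500, -2.000, 11.000], [1.500, 9.000, 2.000], [1.000, 1.000, 0.000]] (det J = -89.500).
Solving J·Δ = −F gives Δ = (-4.514, 1.014, 0.073).
Then the next iterate is (x, y, z)₁ = (-1.514, -0.486, 0.573).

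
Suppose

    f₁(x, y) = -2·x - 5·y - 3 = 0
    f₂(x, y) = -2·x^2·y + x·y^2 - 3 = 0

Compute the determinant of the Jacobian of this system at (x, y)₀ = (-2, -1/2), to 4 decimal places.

-6.7500

J = [[-2, -5], [-4·x·y + y^2, -2·x^2 + 2·x·y]].
At the point, J = [[-2.0000, -5.0000], [-3.7500, -6.0000]].
det J = -6.7500.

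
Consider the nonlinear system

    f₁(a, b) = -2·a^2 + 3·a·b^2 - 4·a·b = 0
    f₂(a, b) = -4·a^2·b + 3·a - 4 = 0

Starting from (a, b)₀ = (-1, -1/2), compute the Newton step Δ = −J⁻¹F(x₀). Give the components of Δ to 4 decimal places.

At (-1, -1/2): F = (-4.7500, -5.0000).
Jacobian J = [[-4·a + 3·b^2 - 4·b, 6·a·b - 4·a], [-8·a·b + 3, -4·a^2]].
At the point, J = [[6.7500, 7.0000], [-1.0000, -4.0000]] (det J = -20.0000).
Solving J·Δ = −F gives Δ = (2.7000, -1.9250).

(2.7000, -1.9250)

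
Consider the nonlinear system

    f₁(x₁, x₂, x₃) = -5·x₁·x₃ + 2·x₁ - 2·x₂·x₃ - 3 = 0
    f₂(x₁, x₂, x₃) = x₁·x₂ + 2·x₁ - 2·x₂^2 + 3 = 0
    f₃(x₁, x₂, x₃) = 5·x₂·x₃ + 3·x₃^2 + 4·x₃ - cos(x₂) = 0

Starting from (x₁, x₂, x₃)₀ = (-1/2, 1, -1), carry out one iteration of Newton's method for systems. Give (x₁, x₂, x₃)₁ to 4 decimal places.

(-0.0783, 1.1700, 1.4158)

At (-1/2, 1, -1): F = (-4.5000, -0.5000, -6.540302).
Jacobian J = [[-5·x₃ + 2, -2·x₃, -5·x₁ - 2·x₂], [x₂ + 2, x₁ - 4·x₂, 0], [0, 5·x₃ + sin(x₂), 5·x₂ + 6·x₃ + 4]].
At the point, J = [[7.0000, 2.0000, 0.5000], [3.0000, -4.5000, 0.0000], [0.0000, -4.158529, 3.0000]] (det J = -118.737794).
Solving J·Δ = −F gives Δ = (0.4217, 0.1700, 2.4158).
Then the next iterate is (x₁, x₂, x₃)₁ = (-0.0783, 1.1700, 1.4158).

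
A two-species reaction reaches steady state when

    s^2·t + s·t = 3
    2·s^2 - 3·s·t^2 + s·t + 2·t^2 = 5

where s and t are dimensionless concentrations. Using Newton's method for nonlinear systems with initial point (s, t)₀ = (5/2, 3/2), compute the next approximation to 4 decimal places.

At (5/2, 3/2): F = (10.1250, -1.1250).
Jacobian J = [[2·s·t + t, s^2 + s], [4·s - 3·t^2 + t, -6·s·t + s + 4·t]].
At the point, J = [[9.0000, 8.7500], [4.7500, -14.0000]] (det J = -167.5625).
Solving J·Δ = −F gives Δ = (-0.7872, -0.3474).
Then the next iterate is (s, t)₁ = (1.7128, 1.1526).

(1.7128, 1.1526)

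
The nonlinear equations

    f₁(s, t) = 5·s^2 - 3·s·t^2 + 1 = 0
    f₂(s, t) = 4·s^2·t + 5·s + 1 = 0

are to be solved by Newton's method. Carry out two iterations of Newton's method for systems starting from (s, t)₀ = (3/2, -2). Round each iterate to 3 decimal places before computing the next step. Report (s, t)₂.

At (3/2, -2): F = (-5.750, -9.500).
Jacobian J = [[10·s - 3·t^2, -6·s·t], [8·s·t + 5, 4·s^2]].
At the point, J = [[3.000, 18.000], [-19.000, 9.000]] (det J = 369.000).
Solving J·Δ = −F gives Δ = (-0.323, 0.373).
Then the next iterate is (s, t)₁ = (1.177, -1.627).
Round to (1.177, -1.627) and repeat: F = (-1.42037, -2.13072), J = [[3.82861, 11.48987], [-10.31983, 5.54132]].
Δ = (-0.119, 0.163), so (s, t)₂ = (1.058, -1.464).

(1.058, -1.464)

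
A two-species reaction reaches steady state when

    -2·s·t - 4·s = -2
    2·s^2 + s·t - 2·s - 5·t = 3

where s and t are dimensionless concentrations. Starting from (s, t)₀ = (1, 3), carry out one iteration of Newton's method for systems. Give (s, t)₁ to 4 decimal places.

At (1, 3): F = (-8.0000, -15.0000).
Jacobian J = [[-2·t - 4, -2·s], [4·s + t - 2, s - 5]].
At the point, J = [[-10.0000, -2.0000], [5.0000, -4.0000]] (det J = 50.0000).
Solving J·Δ = −F gives Δ = (-0.0400, -3.8000).
Then the next iterate is (s, t)₁ = (0.9600, -0.8000).

(0.9600, -0.8000)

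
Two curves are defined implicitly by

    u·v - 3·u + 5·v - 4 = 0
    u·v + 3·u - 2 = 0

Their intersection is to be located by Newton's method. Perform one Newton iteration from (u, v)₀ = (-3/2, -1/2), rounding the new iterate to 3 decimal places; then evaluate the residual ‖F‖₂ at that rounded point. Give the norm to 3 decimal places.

59.055

At (-3/2, -1/2): F = (-1.250, -5.750).
Jacobian J = [[v - 3, u + 5], [v + 3, u]].
At the point, J = [[-3.500, 3.500], [2.500, -1.500]] (det J = -3.500).
Solving J·Δ = −F gives Δ = (6.286, 6.643).
Then the next iterate is (u, v)₁ = (4.786, 6.143).
Re-evaluating at (4.786, 6.143): F = (41.75740, 41.75840), so ‖F‖₂ = 59.055.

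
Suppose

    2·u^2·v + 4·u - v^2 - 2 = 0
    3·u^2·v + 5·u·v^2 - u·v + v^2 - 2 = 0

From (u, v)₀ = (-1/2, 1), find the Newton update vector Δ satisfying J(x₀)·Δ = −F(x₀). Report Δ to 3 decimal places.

At (-1/2, 1): F = (-4.500, -2.250).
Jacobian J = [[4·u·v + 4, 2·u^2 - 2·v], [6·u·v + 5·v^2 - v, 3·u^2 + 10·u·v - u + 2·v]].
At the point, J = [[2.000, -1.500], [1.000, -1.750]] (det J = -2.000).
Solving J·Δ = −F gives Δ = (2.250, 0.000).

(2.250, 0.000)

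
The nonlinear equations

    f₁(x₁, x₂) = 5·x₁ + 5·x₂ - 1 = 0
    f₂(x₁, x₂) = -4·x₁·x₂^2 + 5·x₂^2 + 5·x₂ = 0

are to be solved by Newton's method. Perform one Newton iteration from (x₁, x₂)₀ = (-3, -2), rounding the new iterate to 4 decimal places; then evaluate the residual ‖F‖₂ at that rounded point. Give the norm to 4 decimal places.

At (-3, -2): F = (-26.0000, 58.0000).
Jacobian J = [[5, 5], [-4·x₂^2, -8·x₁·x₂ + 10·x₂ + 5]].
At the point, J = [[5.0000, 5.0000], [-16.0000, -63.0000]] (det J = -235.0000).
Solving J·Δ = −F gives Δ = (5.7362, -0.5362).
Then the next iterate is (x₁, x₂)₁ = (2.7362, -2.5362).
Re-evaluating at (2.7362, -2.5362): F = (0.0000, -50.919799), so ‖F‖₂ = 50.9198.

50.9198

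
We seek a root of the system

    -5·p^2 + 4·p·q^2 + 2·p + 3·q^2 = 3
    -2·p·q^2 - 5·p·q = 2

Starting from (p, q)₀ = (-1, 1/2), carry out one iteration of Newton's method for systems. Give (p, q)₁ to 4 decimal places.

(-0.1960, 0.7017)

At (-1, 1/2): F = (-10.2500, 1.0000).
Jacobian J = [[-10·p + 4·q^2 + 2, 8·p·q + 6·q], [-2·q^2 - 5·q, -4·p·q - 5·p]].
At the point, J = [[13.0000, -1.0000], [-3.0000, 7.0000]] (det J = 88.0000).
Solving J·Δ = −F gives Δ = (0.8040, 0.2017).
Then the next iterate is (p, q)₁ = (-0.1960, 0.7017).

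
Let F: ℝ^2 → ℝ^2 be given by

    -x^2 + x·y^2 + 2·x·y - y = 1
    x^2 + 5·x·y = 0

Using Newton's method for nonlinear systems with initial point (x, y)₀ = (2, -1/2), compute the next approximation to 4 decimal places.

At (2, -1/2): F = (-6.0000, -1.0000).
Jacobian J = [[-2·x + y^2 + 2·y, 2·x·y + 2·x - 1], [2·x + 5·y, 5·x]].
At the point, J = [[-4.7500, 1.0000], [1.5000, 10.0000]] (det J = -49.0000).
Solving J·Δ = −F gives Δ = (-1.2041, 0.2806).
Then the next iterate is (x, y)₁ = (0.7959, -0.2194).

(0.7959, -0.2194)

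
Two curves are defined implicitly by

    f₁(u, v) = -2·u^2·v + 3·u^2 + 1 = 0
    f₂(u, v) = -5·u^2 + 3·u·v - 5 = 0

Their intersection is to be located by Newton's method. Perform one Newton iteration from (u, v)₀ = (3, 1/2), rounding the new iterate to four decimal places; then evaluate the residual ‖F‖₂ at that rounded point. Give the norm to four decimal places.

13.6789

At (3, 1/2): F = (19.0000, -45.5000).
Jacobian J = [[-4·u·v + 6·u, -2·u^2], [-10·u + 3·v, 3·u]].
At the point, J = [[12.0000, -18.0000], [-28.5000, 9.0000]] (det J = -405.0000).
Solving J·Δ = −F gives Δ = (-1.6000, -0.0111).
Then the next iterate is (u, v)₁ = (1.4000, 0.4889).
Re-evaluating at (1.4000, 0.4889): F = (4.963512, -12.746620), so ‖F‖₂ = 13.6789.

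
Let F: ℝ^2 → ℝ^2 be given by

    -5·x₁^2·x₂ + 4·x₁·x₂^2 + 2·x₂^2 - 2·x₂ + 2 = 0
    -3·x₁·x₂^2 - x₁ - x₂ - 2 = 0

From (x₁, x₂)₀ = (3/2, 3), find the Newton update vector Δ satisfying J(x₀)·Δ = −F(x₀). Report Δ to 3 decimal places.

At (3/2, 3): F = (34.250, -47.000).
Jacobian J = [[-10·x₁·x₂ + 4·x₂^2, -5·x₁^2 + 8·x₁·x₂ + 4·x₂ - 2], [-3·x₂^2 - 1, -6·x₁·x₂ - 1]].
At the point, J = [[-9.000, 34.750], [-28.000, -28.000]] (det J = 1225.000).
Solving J·Δ = −F gives Δ = (-0.550, -1.128).

(-0.550, -1.128)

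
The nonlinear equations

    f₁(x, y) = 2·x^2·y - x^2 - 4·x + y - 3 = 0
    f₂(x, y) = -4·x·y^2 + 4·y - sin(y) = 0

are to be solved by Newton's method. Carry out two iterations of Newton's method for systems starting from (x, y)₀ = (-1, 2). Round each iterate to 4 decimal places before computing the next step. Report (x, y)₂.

At (-1, 2): F = (6.0000, 23.090703).
Jacobian J = [[4·x·y - 2·x - 4, 2·x^2 + 1], [-4·y^2, -8·x·y - cos(y) + 4]].
At the point, J = [[-10.0000, 3.0000], [-16.0000, 20.416147]] (det J = -156.161468).
Solving J·Δ = −F gives Δ = (0.3408, -0.8639).
Then the next iterate is (x, y)₁ = (-0.6592, 1.1361).
Round to (-0.6592, 1.1361) and repeat: F = (1.325728, 7.040781), J = [[-5.677268, 1.869089], [-5.162893, 9.570202]].
Δ = (-0.0106, -0.7414), so (x, y)₂ = (-0.6698, 0.3947).

(-0.6698, 0.3947)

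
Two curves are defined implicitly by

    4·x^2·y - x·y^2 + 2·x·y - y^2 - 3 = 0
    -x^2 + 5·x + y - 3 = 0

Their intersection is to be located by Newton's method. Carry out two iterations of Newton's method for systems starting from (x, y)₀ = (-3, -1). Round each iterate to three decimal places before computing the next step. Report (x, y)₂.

(0.344, 0.887)

At (-3, -1): F = (-31.000, -28.000).
Jacobian J = [[8·x·y - y^2 + 2·y, 4·x^2 - 2·x·y + 2·x - 2·y], [-2·x + 5, 1]].
At the point, J = [[21.000, 26.000], [11.000, 1.000]] (det J = -265.000).
Solving J·Δ = −F gives Δ = (2.630, -0.932).
Then the next iterate is (x, y)₁ = (-0.370, -1.932).
Round to (-0.370, -1.932) and repeat: F = (-4.97984, -6.91890), J = [[-1.87790, 2.24192], [5.740, 1.000]].
Δ = (0.714, 2.819), so (x, y)₂ = (0.344, 0.887).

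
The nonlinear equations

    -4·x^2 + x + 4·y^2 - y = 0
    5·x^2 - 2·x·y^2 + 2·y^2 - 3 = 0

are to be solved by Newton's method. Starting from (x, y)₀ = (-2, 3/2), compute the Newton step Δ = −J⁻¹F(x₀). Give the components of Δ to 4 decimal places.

At (-2, 3/2): F = (-10.5000, 30.5000).
Jacobian J = [[-8·x + 1, 8·y - 1], [10·x - 2·y^2, -4·x·y + 4·y]].
At the point, J = [[17.0000, 11.0000], [-24.5000, 18.0000]] (det J = 575.5000).
Solving J·Δ = −F gives Δ = (0.9114, -0.4540).

(0.9114, -0.4540)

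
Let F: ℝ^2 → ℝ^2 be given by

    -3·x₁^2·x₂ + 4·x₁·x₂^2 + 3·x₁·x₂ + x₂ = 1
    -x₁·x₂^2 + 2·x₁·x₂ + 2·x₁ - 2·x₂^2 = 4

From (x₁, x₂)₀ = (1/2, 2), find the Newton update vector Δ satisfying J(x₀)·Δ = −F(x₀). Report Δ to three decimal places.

At (1/2, 2): F = (10.500, -11.000).
Jacobian J = [[-6·x₁·x₂ + 4·x₂^2 + 3·x₂, -3·x₁^2 + 8·x₁·x₂ + 3·x₁ + 1], [-x₂^2 + 2·x₂ + 2, -2·x₁·x₂ + 2·x₁ - 4·x₂]].
At the point, J = [[16.000, 9.750], [2.000, -9.000]] (det J = -163.500).
Solving J·Δ = −F gives Δ = (0.078, -1.205).

(0.078, -1.205)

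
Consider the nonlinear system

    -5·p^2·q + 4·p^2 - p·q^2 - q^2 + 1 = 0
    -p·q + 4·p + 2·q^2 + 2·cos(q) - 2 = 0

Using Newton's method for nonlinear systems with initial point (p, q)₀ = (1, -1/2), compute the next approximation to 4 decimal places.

(0.9982, 1.8257)

At (1, -1/2): F = (7.0000, 4.755165).
Jacobian J = [[-10·p·q + 8·p - q^2, -5·p^2 - 2·p·q - 2·q], [-q + 4, -p + 4·q - 2·sin(q)]].
At the point, J = [[12.7500, -3.0000], [4.5000, -2.041149]] (det J = -12.524649).
Solving J·Δ = −F gives Δ = (-0.0018, 2.3257).
Then the next iterate is (p, q)₁ = (0.9982, 1.8257).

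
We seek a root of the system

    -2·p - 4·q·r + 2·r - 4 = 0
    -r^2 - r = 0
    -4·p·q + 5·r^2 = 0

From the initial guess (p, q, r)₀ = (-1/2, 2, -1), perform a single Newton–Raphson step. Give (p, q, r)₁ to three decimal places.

(0.571, 1.786, -1.000)

At (-1/2, 2, -1): F = (3.000, 0.000, 9.000).
Jacobian J = [[-2, -4·r, -4·q + 2], [0, 0, -2·r - 1], [-4·q, -4·p, 10·r]].
At the point, J = [[-2.000, 4.000, -6.000], [0.000, 0.000, 1.000], [-8.000, 2.000, -10.000]] (det J = -28.000).
Solving J·Δ = −F gives Δ = (1.071, -0.214, 0.000).
Then the next iterate is (p, q, r)₁ = (0.571, 1.786, -1.000).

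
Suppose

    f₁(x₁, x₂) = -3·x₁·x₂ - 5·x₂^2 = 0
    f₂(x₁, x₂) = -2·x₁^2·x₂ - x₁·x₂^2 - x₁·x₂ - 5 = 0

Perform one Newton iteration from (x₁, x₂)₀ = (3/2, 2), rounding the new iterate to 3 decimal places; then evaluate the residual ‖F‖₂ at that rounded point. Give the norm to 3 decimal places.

11.033

At (3/2, 2): F = (-29.000, -23.000).
Jacobian J = [[-3·x₂, -3·x₁ - 10·x₂], [-4·x₁·x₂ - x₂^2 - x₂, -2·x₁^2 - 2·x₁·x₂ - x₁]].
At the point, J = [[-6.000, -24.500], [-18.000, -12.000]] (det J = -369.000).
Solving J·Δ = −F gives Δ = (-0.584, -1.041).
Then the next iterate is (x₁, x₂)₁ = (0.916, 0.959).
Re-evaluating at (0.916, 0.959): F = (-7.23374, -8.33018), so ‖F‖₂ = 11.033.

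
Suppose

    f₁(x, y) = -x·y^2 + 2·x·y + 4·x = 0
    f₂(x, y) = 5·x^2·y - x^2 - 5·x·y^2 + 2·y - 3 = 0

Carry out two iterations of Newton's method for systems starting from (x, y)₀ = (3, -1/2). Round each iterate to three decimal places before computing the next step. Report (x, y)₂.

(-0.143, -0.572)

At (3, -1/2): F = (8.250, -39.250).
Jacobian J = [[-y^2 + 2·y + 4, -2·x·y + 2·x], [10·x·y - 2·x - 5·y^2, 5·x^2 - 10·x·y + 2]].
At the point, J = [[2.750, 9.000], [-22.250, 62.000]] (det J = 370.750).
Solving J·Δ = −F gives Δ = (-2.332, -0.204).
Then the next iterate is (x, y)₁ = (0.668, -0.704).
Round to (0.668, -0.704) and repeat: F = (1.40038, -8.08029), J = [[2.09638, 2.27654], [-8.51680, 8.93384]].
Δ = (-0.811, 0.132), so (x, y)₂ = (-0.143, -0.572).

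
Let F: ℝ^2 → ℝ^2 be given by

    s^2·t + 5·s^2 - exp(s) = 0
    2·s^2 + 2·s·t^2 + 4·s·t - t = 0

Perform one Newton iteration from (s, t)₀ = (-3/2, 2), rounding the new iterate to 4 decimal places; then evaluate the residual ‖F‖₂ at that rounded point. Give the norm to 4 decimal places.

At (-3/2, 2): F = (15.526870, -21.5000).
Jacobian J = [[2·s·t + 10·s - exp(s), s^2], [4·s + 2·t^2 + 4·t, 4·s·t + 4·s - 1]].
At the point, J = [[-21.223130, 2.2500], [10.0000, -19.0000]] (det J = 380.739473).
Solving J·Δ = −F gives Δ = (0.6478, -0.7906).
Then the next iterate is (s, t)₁ = (-0.8522, 1.2094).
Re-evaluating at (-0.8522, 1.2094): F = (4.083069, -6.372451), so ‖F‖₂ = 7.5683.

7.5683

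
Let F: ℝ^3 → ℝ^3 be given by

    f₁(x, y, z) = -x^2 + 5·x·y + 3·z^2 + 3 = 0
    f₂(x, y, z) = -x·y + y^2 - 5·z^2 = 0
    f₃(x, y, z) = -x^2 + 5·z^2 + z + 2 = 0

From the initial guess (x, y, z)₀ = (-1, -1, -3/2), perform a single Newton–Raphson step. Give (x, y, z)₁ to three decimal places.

(-0.725, 0.132, -0.693)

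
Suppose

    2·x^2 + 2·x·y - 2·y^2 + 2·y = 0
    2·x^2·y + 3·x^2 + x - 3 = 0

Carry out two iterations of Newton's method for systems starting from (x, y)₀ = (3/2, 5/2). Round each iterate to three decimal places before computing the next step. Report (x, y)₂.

At (3/2, 5/2): F = (4.500, 16.500).
Jacobian J = [[4·x + 2·y, 2·x - 4·y + 2], [4·x·y + 6·x + 1, 2·x^2]].
At the point, J = [[11.000, -5.000], [25.000, 4.500]] (det J = 174.500).
Solving J·Δ = −F gives Δ = (-0.589, -0.395).
Then the next iterate is (x, y)₁ = (0.911, 2.105).
Round to (0.911, 2.105) and repeat: F = (0.84310, 3.89473), J = [[7.854, -4.598], [14.13662, 1.65984]].
Δ = (-0.247, -0.239), so (x, y)₂ = (0.664, 1.866).

(0.664, 1.866)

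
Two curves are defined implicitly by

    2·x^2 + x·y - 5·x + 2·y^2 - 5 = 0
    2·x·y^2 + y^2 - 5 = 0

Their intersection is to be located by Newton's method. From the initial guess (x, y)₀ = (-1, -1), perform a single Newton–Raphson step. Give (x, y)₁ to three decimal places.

At (-1, -1): F = (5.000, -6.000).
Jacobian J = [[4·x + y - 5, x + 4·y], [2·y^2, 4·x·y + 2·y]].
At the point, J = [[-10.000, -5.000], [2.000, 2.000]] (det J = -10.000).
Solving J·Δ = −F gives Δ = (-2.000, 5.000).
Then the next iterate is (x, y)₁ = (-3.000, 4.000).

(-3.000, 4.000)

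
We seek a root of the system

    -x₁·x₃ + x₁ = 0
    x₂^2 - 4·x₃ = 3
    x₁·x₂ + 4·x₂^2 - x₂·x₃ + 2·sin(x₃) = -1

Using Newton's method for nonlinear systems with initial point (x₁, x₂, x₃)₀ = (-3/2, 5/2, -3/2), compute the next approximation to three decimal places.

At (-3/2, 5/2, -3/2): F = (-3.750, 9.250, 24.00501).
Jacobian J = [[-x₃ + 1, 0, -x₁], [0, 2·x₂, -4], [x₂, x₁ + 8·x₂ - x₃, -x₂ + 2·cos(x₃)]].
At the point, J = [[2.500, 0.000, 1.500], [0.000, 5.000, -4.000], [2.500, 20.000, -2.35853]] (det J = 151.76843).
Solving J·Δ = −F gives Δ = (1.043, -1.241, 0.761).
Then the next iterate is (x₁, x₂, x₃)₁ = (-0.457, 1.259, -0.739).

(-0.457, 1.259, -0.739)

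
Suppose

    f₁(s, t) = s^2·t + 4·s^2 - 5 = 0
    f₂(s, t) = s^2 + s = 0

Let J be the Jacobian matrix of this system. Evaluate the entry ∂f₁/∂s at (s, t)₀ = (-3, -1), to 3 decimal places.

∂f₁/∂s = 2·s·t + 8·s.
At (-3, -1) this is -18.000.

-18.000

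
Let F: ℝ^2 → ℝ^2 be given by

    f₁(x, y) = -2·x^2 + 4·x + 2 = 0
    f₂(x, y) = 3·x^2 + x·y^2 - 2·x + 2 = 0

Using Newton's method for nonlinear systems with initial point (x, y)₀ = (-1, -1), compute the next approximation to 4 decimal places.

(-0.5000, -2.2500)

At (-1, -1): F = (-4.0000, 6.0000).
Jacobian J = [[-4·x + 4, 0], [6·x + y^2 - 2, 2·x·y]].
At the point, J = [[8.0000, 0.0000], [-7.0000, 2.0000]] (det J = 16.0000).
Solving J·Δ = −F gives Δ = (0.5000, -1.2500).
Then the next iterate is (x, y)₁ = (-0.5000, -2.2500).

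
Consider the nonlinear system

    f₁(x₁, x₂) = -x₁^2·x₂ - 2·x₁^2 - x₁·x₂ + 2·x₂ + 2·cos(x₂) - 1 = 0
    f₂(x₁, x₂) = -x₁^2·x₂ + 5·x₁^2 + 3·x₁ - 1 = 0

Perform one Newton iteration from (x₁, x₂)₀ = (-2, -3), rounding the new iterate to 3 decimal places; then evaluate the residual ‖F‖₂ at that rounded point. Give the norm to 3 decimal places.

731.414

At (-2, -3): F = (-10.97998, 25.000).
Jacobian J = [[-2·x₁·x₂ - 4·x₁ - x₂, -x₁^2 - x₁ - 2·sin(x₂) + 2], [-2·x₁·x₂ + 10·x₁ + 3, -x₁^2]].
At the point, J = [[-1.000, 0.28224], [-29.000, -4.000]] (det J = 12.18496).
Solving J·Δ = −F gives Δ = (-3.025, 28.184).
Then the next iterate is (x₁, x₂)₁ = (-5.025, 25.184).
Re-evaluating at (-5.025, 25.184): F = (-508.49802, -525.73362), so ‖F‖₂ = 731.414.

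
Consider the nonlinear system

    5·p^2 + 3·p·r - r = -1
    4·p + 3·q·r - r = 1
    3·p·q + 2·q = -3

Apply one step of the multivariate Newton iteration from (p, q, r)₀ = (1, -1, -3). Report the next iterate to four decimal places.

At (1, -1, -3): F = (0.0000, 15.0000, -2.0000).
Jacobian J = [[10·p + 3·r, 0, 3·p - 1], [4, 3·r, 3·q - 1], [3·q, 3·p + 2, 0]].
At the point, J = [[1.0000, 0.0000, 2.0000], [4.0000, -9.0000, -4.0000], [-3.0000, 5.0000, 0.0000]] (det J = 6.0000).
Solving J·Δ = −F gives Δ = (-19.0000, -11.0000, 9.5000).
Then the next iterate is (p, q, r)₁ = (-18.0000, -12.0000, 6.5000).

(-18.0000, -12.0000, 6.5000)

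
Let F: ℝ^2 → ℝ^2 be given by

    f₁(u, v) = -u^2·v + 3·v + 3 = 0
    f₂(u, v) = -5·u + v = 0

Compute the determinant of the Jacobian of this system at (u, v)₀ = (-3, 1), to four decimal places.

-24.0000

J = [[-2·u·v, -u^2 + 3], [-5, 1]].
At the point, J = [[6.0000, -6.0000], [-5.0000, 1.0000]].
det J = -24.0000.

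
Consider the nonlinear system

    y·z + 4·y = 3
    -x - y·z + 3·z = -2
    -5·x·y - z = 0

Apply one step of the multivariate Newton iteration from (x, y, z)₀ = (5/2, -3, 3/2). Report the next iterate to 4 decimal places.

(2.7607, 0.2380, 0.9363)

At (5/2, -3, 3/2): F = (-19.5000, 8.5000, 36.0000).
Jacobian J = [[0, z + 4, y], [-1, -z, -y + 3], [-5·y, -5·x, -1]].
At the point, J = [[0.0000, 5.5000, -3.0000], [-1.0000, -1.5000, 6.0000], [15.0000, -12.5000, -1.0000]] (det J = 384.5000).
Solving J·Δ = −F gives Δ = (0.2607, 3.2380, -0.5637).
Then the next iterate is (x, y, z)₁ = (2.7607, 0.2380, 0.9363).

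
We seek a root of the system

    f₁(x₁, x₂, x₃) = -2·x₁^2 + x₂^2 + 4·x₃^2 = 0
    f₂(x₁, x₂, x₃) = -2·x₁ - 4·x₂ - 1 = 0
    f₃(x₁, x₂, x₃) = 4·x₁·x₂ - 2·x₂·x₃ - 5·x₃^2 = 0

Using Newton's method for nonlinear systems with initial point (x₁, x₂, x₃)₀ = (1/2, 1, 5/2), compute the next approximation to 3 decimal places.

(0.069, -0.284, 1.310)

At (1/2, 1, 5/2): F = (25.500, -6.000, -34.250).
Jacobian J = [[-4·x₁, 2·x₂, 8·x₃], [-2, -4, 0], [4·x₂, 4·x₁ - 2·x₃, -2·x₂ - 10·x₃]].
At the point, J = [[-2.000, 2.000, 20.000], [-2.000, -4.000, 0.000], [4.000, -3.000, -27.000]] (det J = 116.000).
Solving J·Δ = −F gives Δ = (-0.431, -1.284, -1.190).
Then the next iterate is (x₁, x₂, x₃)₁ = (0.069, -0.284, 1.310).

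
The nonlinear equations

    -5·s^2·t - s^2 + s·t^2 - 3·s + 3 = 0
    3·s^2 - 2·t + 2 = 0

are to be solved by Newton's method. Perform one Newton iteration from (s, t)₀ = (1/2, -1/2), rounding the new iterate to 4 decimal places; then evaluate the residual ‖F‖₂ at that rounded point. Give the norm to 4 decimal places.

At (1/2, -1/2): F = (2.0000, 3.7500).
Jacobian J = [[-10·s·t - 2·s + t^2 - 3, -5·s^2 + 2·s·t], [6·s, -2]].
At the point, J = [[-1.2500, -1.7500], [3.0000, -2.0000]] (det J = 7.7500).
Solving J·Δ = −F gives Δ = (-0.3306, 1.3790).
Then the next iterate is (s, t)₁ = (0.1694, 0.8790).
Re-evaluating at (0.1694, 0.8790): F = (2.467869, 0.328089), so ‖F‖₂ = 2.4896.

2.4896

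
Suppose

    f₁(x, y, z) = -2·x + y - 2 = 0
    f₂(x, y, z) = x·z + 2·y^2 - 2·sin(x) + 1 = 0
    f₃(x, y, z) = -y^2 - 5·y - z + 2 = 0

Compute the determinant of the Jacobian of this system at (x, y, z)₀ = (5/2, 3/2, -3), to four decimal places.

-29.3977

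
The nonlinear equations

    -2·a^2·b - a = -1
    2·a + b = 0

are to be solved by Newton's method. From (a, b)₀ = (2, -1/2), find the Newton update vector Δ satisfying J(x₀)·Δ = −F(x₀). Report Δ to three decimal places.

At (2, -1/2): F = (3.000, 3.500).
Jacobian J = [[-4·a·b - 1, -2·a^2], [2, 1]].
At the point, J = [[3.000, -8.000], [2.000, 1.000]] (det J = 19.000).
Solving J·Δ = −F gives Δ = (-1.632, -0.237).

(-1.632, -0.237)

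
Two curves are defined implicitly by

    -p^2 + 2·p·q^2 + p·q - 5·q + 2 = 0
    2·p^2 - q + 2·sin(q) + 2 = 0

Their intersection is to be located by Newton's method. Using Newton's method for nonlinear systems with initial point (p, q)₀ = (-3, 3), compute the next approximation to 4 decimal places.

At (-3, 3): F = (-85.0000, 17.282240).
Jacobian J = [[-2·p + 2·q^2 + q, 4·p·q + p - 5], [4·p, 2·cos(q) - 1]].
At the point, J = [[27.0000, -44.0000], [-12.0000, -2.979985]] (det J = -608.459595).
Solving J·Δ = −F gives Δ = (1.6660, -0.9095).
Then the next iterate is (p, q)₁ = (-1.3340, 2.0905).

(-1.3340, 2.0905)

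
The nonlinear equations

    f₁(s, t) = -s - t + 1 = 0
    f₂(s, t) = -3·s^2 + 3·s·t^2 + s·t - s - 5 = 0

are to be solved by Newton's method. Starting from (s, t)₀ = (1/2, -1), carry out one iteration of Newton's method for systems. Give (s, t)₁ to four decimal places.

At (1/2, -1): F = (1.5000, -5.2500).
Jacobian J = [[-1, -1], [-6·s + 3·t^2 + t - 1, 6·s·t + s]].
At the point, J = [[-1.0000, -1.0000], [-2.0000, -2.5000]] (det J = 0.5000).
Solving J·Δ = −F gives Δ = (18.0000, -16.5000).
Then the next iterate is (s, t)₁ = (18.5000, -17.5000).

(18.5000, -17.5000)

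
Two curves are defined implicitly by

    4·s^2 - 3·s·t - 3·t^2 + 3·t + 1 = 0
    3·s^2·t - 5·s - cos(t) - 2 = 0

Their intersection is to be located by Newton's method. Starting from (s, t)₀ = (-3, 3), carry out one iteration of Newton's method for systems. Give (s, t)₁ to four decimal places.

At (-3, 3): F = (46.0000, 94.989992).
Jacobian J = [[8·s - 3·t, -3·s - 6·t + 3], [6·s·t - 5, 3·s^2 + sin(t)]].
At the point, J = [[-33.0000, -6.0000], [-59.0000, 27.141120]] (det J = -1249.656960).
Solving J·Δ = −F gives Δ = (1.4551, -0.3366).
Then the next iterate is (s, t)₁ = (-1.5449, 2.6634).

(-1.5449, 2.6634)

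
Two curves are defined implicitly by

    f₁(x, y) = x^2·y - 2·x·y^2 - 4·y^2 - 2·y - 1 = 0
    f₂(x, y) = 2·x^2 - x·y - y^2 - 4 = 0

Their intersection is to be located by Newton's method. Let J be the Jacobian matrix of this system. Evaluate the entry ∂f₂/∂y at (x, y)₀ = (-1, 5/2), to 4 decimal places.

-4.0000

∂f₂/∂y = -x - 2·y.
At (-1, 5/2) this is -4.0000.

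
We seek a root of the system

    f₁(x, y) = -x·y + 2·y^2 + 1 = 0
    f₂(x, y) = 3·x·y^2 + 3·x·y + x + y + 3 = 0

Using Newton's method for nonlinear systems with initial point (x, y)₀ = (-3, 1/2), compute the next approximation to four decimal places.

At (-3, 1/2): F = (3.0000, -6.2500).
Jacobian J = [[-y, -x + 4·y], [3·y^2 + 3·y + 1, 6·x·y + 3·x + 1]].
At the point, J = [[-0.5000, 5.0000], [3.2500, -17.0000]] (det J = -7.7500).
Solving J·Δ = −F gives Δ = (-2.5484, -0.8548).
Then the next iterate is (x, y)₁ = (-5.5484, -0.3548).

(-5.5484, -0.3548)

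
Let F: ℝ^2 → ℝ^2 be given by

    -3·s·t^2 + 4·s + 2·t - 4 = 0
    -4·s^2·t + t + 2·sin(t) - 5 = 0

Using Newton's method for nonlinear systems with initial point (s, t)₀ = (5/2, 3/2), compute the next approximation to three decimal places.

At (5/2, 3/2): F = (-7.875, -39.00501).
Jacobian J = [[-3·t^2 + 4, -6·s·t + 2], [-8·s·t, -4·s^2 + 2·cos(t) + 1]].
At the point, J = [[-2.750, -20.500], [-30.000, -23.85853]] (det J = -549.38905).
Solving J·Δ = −F gives Δ = (-1.113, -0.235).
Then the next iterate is (s, t)₁ = (1.387, 1.265).

(1.387, 1.265)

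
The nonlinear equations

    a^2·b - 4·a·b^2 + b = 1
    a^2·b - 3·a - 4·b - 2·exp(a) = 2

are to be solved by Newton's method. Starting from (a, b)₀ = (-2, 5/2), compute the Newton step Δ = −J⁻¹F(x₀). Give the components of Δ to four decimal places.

At (-2, 5/2): F = (61.5000, 3.729329).
Jacobian J = [[2·a·b - 4·b^2, a^2 - 8·a·b + 1], [2·a·b - 2·exp(a) - 3, a^2 - 4]].
At the point, J = [[-35.0000, 45.0000], [-13.270671, 0.0000]] (det J = 597.180175).
Solving J·Δ = −F gives Δ = (0.2810, -1.1481).

(0.2810, -1.1481)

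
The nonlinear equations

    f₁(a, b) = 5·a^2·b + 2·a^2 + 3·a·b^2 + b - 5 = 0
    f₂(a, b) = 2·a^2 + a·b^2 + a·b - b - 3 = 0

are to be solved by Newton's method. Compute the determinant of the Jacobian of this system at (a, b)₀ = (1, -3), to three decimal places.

114.000

J = [[10·a·b + 4·a + 3·b^2, 5·a^2 + 6·a·b + 1], [4·a + b^2 + b, 2·a·b + a - 1]].
At the point, J = [[1.000, -12.000], [10.000, -6.000]].
det J = 114.000.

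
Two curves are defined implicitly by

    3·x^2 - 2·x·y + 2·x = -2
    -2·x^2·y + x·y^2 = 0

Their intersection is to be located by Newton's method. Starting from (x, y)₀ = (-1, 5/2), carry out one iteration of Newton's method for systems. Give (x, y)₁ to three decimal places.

(0.098, 3.443)

At (-1, 5/2): F = (8.000, -11.250).
Jacobian J = [[6·x - 2·y + 2, -2·x], [-4·x·y + y^2, -2·x^2 + 2·x·y]].
At the point, J = [[-9.000, 2.000], [16.250, -7.000]] (det J = 30.500).
Solving J·Δ = −F gives Δ = (1.098, 0.943).
Then the next iterate is (x, y)₁ = (0.098, 3.443).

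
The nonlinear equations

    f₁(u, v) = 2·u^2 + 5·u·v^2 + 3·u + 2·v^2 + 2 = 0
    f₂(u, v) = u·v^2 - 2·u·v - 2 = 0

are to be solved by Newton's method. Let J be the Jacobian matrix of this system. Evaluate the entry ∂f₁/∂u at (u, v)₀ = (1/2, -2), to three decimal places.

25.000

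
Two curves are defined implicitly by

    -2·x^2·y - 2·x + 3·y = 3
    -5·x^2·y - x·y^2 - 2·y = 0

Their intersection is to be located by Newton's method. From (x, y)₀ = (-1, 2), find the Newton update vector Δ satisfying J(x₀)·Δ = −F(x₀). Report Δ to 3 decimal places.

(0.206, -2.235)

At (-1, 2): F = (1.000, -10.000).
Jacobian J = [[-4·x·y - 2, -2·x^2 + 3], [-10·x·y - y^2, -5·x^2 - 2·x·y - 2]].
At the point, J = [[6.000, 1.000], [16.000, -3.000]] (det J = -34.000).
Solving J·Δ = −F gives Δ = (0.206, -2.235).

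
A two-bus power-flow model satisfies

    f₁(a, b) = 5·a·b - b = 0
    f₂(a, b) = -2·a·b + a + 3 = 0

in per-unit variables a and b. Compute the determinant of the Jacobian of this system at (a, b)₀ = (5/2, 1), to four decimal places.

-13.5000

J = [[5·b, 5·a - 1], [-2·b + 1, -2·a]].
At the point, J = [[5.0000, 11.5000], [-1.0000, -5.0000]].
det J = -13.5000.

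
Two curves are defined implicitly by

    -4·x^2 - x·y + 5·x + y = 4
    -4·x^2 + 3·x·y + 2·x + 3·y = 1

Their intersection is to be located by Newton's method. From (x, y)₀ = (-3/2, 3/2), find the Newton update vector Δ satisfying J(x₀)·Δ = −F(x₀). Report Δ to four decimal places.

At (-3/2, 3/2): F = (-16.7500, -15.2500).
Jacobian J = [[-8·x - y + 5, -x + 1], [-8·x + 3·y + 2, 3·x + 3]].
At the point, J = [[15.5000, 2.5000], [18.5000, -1.5000]] (det J = -69.5000).
Solving J·Δ = −F gives Δ = (0.9101, 1.0576).

(0.9101, 1.0576)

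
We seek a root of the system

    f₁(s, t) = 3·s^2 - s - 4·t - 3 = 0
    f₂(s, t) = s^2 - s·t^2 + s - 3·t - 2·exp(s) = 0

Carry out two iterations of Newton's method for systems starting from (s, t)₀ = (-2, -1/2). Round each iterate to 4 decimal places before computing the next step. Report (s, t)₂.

At (-2, -1/2): F = (13.0000, 3.729329).
Jacobian J = [[6·s - 1, -4], [2·s - t^2 - 2·exp(s) + 1, -2·s·t - 3]].
At the point, J = [[-13.0000, -4.0000], [-3.520671, -5.0000]] (det J = 50.917318).
Solving J·Δ = −F gives Δ = (0.9836, 0.0533).
Then the next iterate is (s, t)₁ = (-1.0164, -0.4467).
Round to (-1.0164, -0.4467) and repeat: F = (2.902407, 0.835791), J = [[-7.0984, -4.0000], [-1.956132, -3.908052]].
Δ = (0.4017, 0.0128), so (s, t)₂ = (-0.6147, -0.4339).

(-0.6147, -0.4339)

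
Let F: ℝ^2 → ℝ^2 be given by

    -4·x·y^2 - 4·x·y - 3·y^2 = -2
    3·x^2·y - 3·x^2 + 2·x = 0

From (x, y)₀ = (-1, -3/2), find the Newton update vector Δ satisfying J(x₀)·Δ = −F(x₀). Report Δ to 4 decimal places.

(0.1635, 2.2404)

At (-1, -3/2): F = (-1.7500, -9.5000).
Jacobian J = [[-4·y^2 - 4·y, -8·x·y - 4·x - 6·y], [6·x·y - 6·x + 2, 3·x^2]].
At the point, J = [[-3.0000, 1.0000], [17.0000, 3.0000]] (det J = -26.0000).
Solving J·Δ = −F gives Δ = (0.1635, 2.2404).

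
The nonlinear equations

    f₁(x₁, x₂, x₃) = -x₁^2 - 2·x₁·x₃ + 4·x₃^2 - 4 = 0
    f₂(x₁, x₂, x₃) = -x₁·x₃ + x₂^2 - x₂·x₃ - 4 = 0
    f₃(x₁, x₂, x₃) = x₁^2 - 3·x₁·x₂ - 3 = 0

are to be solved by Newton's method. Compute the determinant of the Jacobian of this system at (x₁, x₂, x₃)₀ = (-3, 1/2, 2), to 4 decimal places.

J = [[-2·x₁ - 2·x₃, 0, -2·x₁ + 8·x₃], [-x₃, 2·x₂ - x₃, -x₁ - x₂], [2·x₁ - 3·x₂, -3·x₁, 0]].
At the point, J = [[2.0000, 0.0000, 22.0000], [-2.0000, -1.0000, 2.5000], [-7.5000, 9.0000, 0.0000]].
det J = -606.0000.

-606.0000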